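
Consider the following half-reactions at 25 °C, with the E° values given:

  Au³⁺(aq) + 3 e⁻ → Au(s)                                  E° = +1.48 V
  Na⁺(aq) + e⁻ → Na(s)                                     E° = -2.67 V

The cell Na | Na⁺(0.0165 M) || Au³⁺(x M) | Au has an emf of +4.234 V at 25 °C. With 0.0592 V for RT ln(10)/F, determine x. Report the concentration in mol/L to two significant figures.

0.081 M

Au³⁺/Au is the cathode, Na⁺/Na the anode: E°cell = +4.15 V, n = 3.
Overall reaction: Au³⁺(aq) + 3 Na(s) → Au(s) + 3 Na⁺(aq); Q = [Na⁺]^3/[Au³⁺]^1.
From E = E° − (0.0592/n) log Q: log Q = (E° − E)·n/0.0592 = (+4.15 − (+4.234))·3/0.0592 = -4.2568.
So 1·log[Au³⁺] = 3·log(0.0165) − log Q = -5.3475 − (-4.2568) = -1.0907; [Au³⁺] = 10^(-1.0907) ≈ 0.081 M.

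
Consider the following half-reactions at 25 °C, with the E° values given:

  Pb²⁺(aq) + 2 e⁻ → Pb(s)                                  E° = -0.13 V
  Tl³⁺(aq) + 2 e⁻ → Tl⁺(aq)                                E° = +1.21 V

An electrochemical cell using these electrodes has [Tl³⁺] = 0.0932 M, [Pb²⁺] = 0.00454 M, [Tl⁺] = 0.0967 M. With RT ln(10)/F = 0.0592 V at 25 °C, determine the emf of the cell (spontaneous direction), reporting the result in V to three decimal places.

Tl³⁺/Tl⁺ is the cathode (higher E°), Pb²⁺/Pb the anode: E°cell = +1.21 − (-0.13) = +1.34 V, n = 2.
Overall: Tl³⁺(aq) + Pb(s) → Tl⁺(aq) + Pb²⁺(aq)
Q = [Tl⁺]·[Pb²⁺] / ([Tl³⁺]); log Q = -2.327.
E = E° − (0.0592/n) log Q = +1.34 − (0.0592/2)(-2.327) = +1.409 V.

+1.409 V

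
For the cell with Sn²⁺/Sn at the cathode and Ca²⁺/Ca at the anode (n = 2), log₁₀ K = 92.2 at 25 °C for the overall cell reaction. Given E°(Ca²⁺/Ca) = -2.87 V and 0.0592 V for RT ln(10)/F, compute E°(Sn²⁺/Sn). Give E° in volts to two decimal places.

E°cell = (0.0592/n)·log K = (0.0592/2)(92.2) = +2.729 V.
Since Sn²⁺/Sn is the cathode and Ca²⁺/Ca the anode, E°cell = E°(Sn²⁺/Sn) − E°(Ca²⁺/Ca).
So E°(Sn²⁺/Sn) = E°cell + E°(Ca²⁺/Ca) = +2.729 + (-2.87) = -0.14 V.

-0.14 V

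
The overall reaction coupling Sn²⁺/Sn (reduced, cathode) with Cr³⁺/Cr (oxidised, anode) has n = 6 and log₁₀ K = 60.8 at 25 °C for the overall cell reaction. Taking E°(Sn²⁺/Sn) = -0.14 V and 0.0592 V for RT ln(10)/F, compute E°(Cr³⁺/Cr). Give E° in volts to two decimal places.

-0.74 V

E°cell = (0.0592/n)·log K = (0.0592/6)(60.8) = +0.600 V.
Since Sn²⁺/Sn is the cathode and Cr³⁺/Cr the anode, E°cell = E°(Sn²⁺/Sn) − E°(Cr³⁺/Cr).
So E°(Cr³⁺/Cr) = E°(Sn²⁺/Sn) − E°cell = (-0.14) − (+0.600) = -0.74 V.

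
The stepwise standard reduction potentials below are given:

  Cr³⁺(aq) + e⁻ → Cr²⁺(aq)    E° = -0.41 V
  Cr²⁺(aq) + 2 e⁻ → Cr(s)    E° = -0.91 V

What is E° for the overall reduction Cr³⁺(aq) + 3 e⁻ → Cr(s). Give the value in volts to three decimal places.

-0.743 V

Adding the free-energy changes (−nFE°) of the two steps gives −n₃FE°₃ = −n₁FE°₁ − n₂FE°₂.
E°₃ = (1×-0.41 + 2×-0.91) / 3 = (-2.230) / 3 = -0.743 V.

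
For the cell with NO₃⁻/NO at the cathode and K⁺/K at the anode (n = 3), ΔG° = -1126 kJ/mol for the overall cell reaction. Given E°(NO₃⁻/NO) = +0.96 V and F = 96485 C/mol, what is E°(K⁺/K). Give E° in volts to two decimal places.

E°cell = −ΔG°/(nF) = −(-1126×10³)/((3)(96485)) = +3.890 V.
Since NO₃⁻/NO is the cathode and K⁺/K the anode, E°cell = E°(NO₃⁻/NO) − E°(K⁺/K).
So E°(K⁺/K) = E°(NO₃⁻/NO) − E°cell = (+0.96) − (+3.890) = -2.93 V.

-2.93 V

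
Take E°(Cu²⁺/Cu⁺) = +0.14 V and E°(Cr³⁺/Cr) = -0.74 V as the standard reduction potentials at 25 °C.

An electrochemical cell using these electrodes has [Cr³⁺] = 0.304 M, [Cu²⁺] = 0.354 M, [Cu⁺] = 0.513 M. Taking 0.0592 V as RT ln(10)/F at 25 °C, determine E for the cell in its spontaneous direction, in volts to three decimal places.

Cu²⁺/Cu⁺ is the cathode (higher E°), Cr³⁺/Cr the anode: E°cell = +0.14 − (-0.74) = +0.88 V, n = 3.
Overall: 3 Cu²⁺(aq) + Cr(s) → 3 Cu⁺(aq) + Cr³⁺(aq)
Q = [Cu⁺]^3·[Cr³⁺] / ([Cu²⁺]^3); log Q = -0.034.
E = E° − (0.0592/n) log Q = +0.88 − (0.0592/3)(-0.034) = +0.881 V.

+0.881 V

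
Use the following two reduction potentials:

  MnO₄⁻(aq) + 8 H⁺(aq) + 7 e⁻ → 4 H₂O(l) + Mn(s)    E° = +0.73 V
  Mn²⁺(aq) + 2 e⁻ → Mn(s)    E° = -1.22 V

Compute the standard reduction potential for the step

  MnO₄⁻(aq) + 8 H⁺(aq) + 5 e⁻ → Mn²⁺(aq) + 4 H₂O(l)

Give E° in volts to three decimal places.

+1.510 V

Sequential free energies add, so n₃E°₃ = n₁E°₁ + n₂E°₂.
With n₃ = 7, and the known step contributing 2×(-1.22) V, the unknown satisfies 5·E° = 7×(+0.73) − 2×(-1.22) = +7.550.
E° = +7.550 / 5 = +1.510 V.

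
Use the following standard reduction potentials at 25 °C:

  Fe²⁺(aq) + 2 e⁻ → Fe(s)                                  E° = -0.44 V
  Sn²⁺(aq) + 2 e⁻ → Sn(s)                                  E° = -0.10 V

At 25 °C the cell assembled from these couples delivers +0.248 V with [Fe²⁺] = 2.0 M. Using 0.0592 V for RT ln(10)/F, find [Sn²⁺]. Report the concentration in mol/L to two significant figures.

0.0016 M

Sn²⁺/Sn is the cathode, Fe²⁺/Fe the anode: E°cell = +0.34 V, n = 2.
Overall reaction: Sn²⁺(aq) + Fe(s) → Sn(s) + Fe²⁺(aq); Q = [Fe²⁺]^1/[Sn²⁺]^1.
From E = E° − (0.0592/n) log Q: log Q = (E° − E)·n/0.0592 = (+0.34 − (+0.248))·2/0.0592 = 3.1081.
So 1·log[Sn²⁺] = 1·log(2) − log Q = 0.3010 − (3.1081) = -2.8071; [Sn²⁺] = 10^(-2.8071) ≈ 0.0016 M.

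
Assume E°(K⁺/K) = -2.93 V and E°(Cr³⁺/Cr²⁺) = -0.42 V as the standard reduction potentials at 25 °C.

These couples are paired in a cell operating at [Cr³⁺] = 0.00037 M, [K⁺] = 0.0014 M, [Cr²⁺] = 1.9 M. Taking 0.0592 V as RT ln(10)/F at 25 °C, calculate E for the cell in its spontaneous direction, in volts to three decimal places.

+2.459 V

Cr³⁺/Cr²⁺ is the cathode (higher E°), K⁺/K the anode: E°cell = -0.42 − (-2.93) = +2.51 V, n = 1.
Overall: Cr³⁺(aq) + K(s) → Cr²⁺(aq) + K⁺(aq)
Q = [Cr²⁺]·[K⁺] / ([Cr³⁺]); log Q = 0.857.
E = E° − (0.0592/n) log Q = +2.51 − (0.0592/1)(0.857) = +2.459 V.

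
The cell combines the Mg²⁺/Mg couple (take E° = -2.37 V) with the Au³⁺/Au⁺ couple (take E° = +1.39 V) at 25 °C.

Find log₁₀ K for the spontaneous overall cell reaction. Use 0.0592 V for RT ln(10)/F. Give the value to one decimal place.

Cathode: Au³⁺/Au⁺; anode: Mg²⁺/Mg. E°cell = +3.76 V, n = 2.
log K = nE°cell / 0.0592 = (2)(+3.76) / 0.0592 = 127.0.

127.0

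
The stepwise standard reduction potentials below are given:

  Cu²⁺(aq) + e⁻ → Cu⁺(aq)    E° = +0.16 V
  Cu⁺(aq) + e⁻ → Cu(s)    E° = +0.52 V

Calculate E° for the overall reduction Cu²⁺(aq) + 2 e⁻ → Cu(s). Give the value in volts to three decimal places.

+0.340 V

Standard free energies of sequential steps add: ΔG°₃ = ΔG°₁ + ΔG°₂, so n₃E°₃ = n₁E°₁ + n₂E°₂.
E°₃ = (1×+0.16 + 1×+0.52) / 2 = (+0.680) / 2 = +0.340 V.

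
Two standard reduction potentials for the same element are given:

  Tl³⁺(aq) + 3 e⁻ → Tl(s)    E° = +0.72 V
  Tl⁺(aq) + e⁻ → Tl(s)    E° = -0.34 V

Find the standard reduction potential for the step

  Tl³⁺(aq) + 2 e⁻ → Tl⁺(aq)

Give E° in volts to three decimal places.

Sequential free energies add, so n₃E°₃ = n₁E°₁ + n₂E°₂.
With n₃ = 3, and the known step contributing 1×(-0.34) V, the unknown satisfies 2·E° = 3×(+0.72) − 1×(-0.34) = +2.500.
E° = +2.500 / 2 = +1.250 V.

+1.250 V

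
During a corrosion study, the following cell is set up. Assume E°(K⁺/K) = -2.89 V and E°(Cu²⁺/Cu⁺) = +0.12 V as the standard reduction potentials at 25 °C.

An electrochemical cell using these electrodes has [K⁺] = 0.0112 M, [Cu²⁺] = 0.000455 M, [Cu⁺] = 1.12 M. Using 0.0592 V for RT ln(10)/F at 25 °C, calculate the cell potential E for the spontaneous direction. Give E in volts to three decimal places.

Cu²⁺/Cu⁺ is the cathode (higher E°), K⁺/K the anode: E°cell = +0.12 − (-2.89) = +3.01 V, n = 1.
Overall: Cu²⁺(aq) + K(s) → Cu⁺(aq) + K⁺(aq)
Q = [Cu⁺]·[K⁺] / ([Cu²⁺]); log Q = 1.440.
E = E° − (0.0592/n) log Q = +3.01 − (0.0592/1)(1.440) = +2.925 V.

+2.925 V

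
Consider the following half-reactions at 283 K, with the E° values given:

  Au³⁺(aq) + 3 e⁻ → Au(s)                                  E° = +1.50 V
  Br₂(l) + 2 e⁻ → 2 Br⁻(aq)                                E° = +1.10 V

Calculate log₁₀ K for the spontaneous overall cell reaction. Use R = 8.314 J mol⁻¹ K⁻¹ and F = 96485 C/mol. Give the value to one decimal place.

42.7

Cathode: Au³⁺/Au; anode: Br₂/Br⁻. E°cell = (+1.50) − (+1.10) = +0.40 V, with n = 6.
ΔG° = −nFE° = −RT ln K, so ln K = nFE°/(RT) = (6)(96485)(+0.40) / ((8.314)(283)) = 98.418.
log₁₀ K = 98.418 / ln 10 = 42.7.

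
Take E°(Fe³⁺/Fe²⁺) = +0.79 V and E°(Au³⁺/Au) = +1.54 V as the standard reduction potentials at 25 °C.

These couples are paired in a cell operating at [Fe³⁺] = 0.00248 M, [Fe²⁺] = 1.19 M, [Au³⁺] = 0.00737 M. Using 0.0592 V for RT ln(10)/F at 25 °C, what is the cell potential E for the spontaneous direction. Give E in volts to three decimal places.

+0.867 V

Au³⁺/Au is the cathode (higher E°), Fe³⁺/Fe²⁺ the anode: E°cell = +1.54 − (+0.79) = +0.75 V, n = 3.
Overall: Au³⁺(aq) + 3 Fe²⁺(aq) → Au(s) + 3 Fe³⁺(aq)
Q = [Fe³⁺]^3 / ([Au³⁺]·[Fe²⁺]^3); log Q = -5.911.
E = E° − (0.0592/n) log Q = +0.75 − (0.0592/3)(-5.911) = +0.867 V.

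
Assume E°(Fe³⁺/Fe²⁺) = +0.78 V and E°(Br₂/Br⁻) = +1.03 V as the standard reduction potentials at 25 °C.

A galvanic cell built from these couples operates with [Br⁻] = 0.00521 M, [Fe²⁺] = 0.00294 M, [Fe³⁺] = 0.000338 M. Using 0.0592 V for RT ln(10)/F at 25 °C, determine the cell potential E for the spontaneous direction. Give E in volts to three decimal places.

+0.441 V

Br₂/Br⁻ is the cathode (higher E°), Fe³⁺/Fe²⁺ the anode: E°cell = +1.03 − (+0.78) = +0.25 V, n = 2.
Overall: Br₂(l) + 2 Fe²⁺(aq) → 2 Br⁻(aq) + 2 Fe³⁺(aq)
Q = [Br⁻]^2·[Fe³⁺]^2 / ([Fe²⁺]^2); log Q = -6.445.
E = E° − (0.0592/n) log Q = +0.25 − (0.0592/2)(-6.445) = +0.441 V.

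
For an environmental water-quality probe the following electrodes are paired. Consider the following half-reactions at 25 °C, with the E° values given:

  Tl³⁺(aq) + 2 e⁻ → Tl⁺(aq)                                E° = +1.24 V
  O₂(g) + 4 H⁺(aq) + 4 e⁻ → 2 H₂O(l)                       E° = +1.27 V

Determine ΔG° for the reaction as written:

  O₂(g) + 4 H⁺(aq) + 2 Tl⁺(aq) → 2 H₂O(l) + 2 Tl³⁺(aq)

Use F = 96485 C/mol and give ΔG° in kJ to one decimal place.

As written, O₂/H₂O is reduced (cathode) and Tl³⁺/Tl⁺ is oxidised (anode), so E°cell = (+1.27) − (+1.24) = +0.03 V.
Balancing electrons gives n = 4.
ΔG° = −nFE° = −(4)(96485)(+0.03) = -11,578 J = -11.6 kJ.

-11.6 kJ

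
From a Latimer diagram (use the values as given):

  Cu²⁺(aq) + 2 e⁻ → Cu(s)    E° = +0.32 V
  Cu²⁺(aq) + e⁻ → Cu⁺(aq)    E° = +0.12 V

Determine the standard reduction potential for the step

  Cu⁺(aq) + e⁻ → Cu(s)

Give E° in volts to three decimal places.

+0.520 V

Sequential free energies add, so n₃E°₃ = n₁E°₁ + n₂E°₂.
With n₃ = 2, and the known step contributing 1×(+0.12) V, the unknown satisfies 1·E° = 2×(+0.32) − 1×(+0.12) = +0.520.
E° = +0.520 / 1 = +0.520 V.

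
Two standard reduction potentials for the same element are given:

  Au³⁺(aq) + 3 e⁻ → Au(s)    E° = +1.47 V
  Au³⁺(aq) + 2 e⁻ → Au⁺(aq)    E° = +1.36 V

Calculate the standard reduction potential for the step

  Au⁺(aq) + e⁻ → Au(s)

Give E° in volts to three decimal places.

Sequential free energies add, so n₃E°₃ = n₁E°₁ + n₂E°₂.
With n₃ = 3, and the known step contributing 2×(+1.36) V, the unknown satisfies 1·E° = 3×(+1.47) − 2×(+1.36) = +1.690.
E° = +1.690 / 1 = +1.690 V.

+1.690 V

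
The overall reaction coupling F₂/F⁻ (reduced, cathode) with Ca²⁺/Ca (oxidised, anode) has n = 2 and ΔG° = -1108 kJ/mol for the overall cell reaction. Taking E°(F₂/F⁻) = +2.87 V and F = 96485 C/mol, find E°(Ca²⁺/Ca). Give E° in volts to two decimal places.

E°cell = −ΔG°/(nF) = −(-1108×10³)/((2)(96485)) = +5.742 V.
Since F₂/F⁻ is the cathode and Ca²⁺/Ca the anode, E°cell = E°(F₂/F⁻) − E°(Ca²⁺/Ca).
So E°(Ca²⁺/Ca) = E°(F₂/F⁻) − E°cell = (+2.87) − (+5.742) = -2.87 V.

-2.87 V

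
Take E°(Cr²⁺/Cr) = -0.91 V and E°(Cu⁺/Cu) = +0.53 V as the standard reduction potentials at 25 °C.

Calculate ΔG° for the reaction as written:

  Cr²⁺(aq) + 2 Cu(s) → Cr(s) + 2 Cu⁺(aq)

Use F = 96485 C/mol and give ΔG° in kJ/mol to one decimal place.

As written, Cr²⁺/Cr is reduced (cathode) and Cu⁺/Cu is oxidised (anode), so E°cell = (-0.91) − (+0.53) = -1.44 V.
Balancing electrons gives n = 2.
ΔG° = −nFE° = −(2)(96485)(-1.44) = 277,877 J = +277.9 kJ/mol.

+277.9 kJ/mol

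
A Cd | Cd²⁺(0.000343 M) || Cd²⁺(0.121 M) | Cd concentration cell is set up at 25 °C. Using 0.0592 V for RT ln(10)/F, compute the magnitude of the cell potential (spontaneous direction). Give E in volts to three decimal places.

+0.075 V

For a concentration cell E°cell = 0. The 0.121 M side is the cathode (reduction is favoured where [Cd²⁺] is higher).
With n = 2, E = −(0.0592/2) log([Cd²⁺]ₐₙ/[Cd²⁺]꜀ₐₜ) = −(0.0592/2) log(0.000343/0.121) = −(0.0592/2)(-2.547) = +0.075 V.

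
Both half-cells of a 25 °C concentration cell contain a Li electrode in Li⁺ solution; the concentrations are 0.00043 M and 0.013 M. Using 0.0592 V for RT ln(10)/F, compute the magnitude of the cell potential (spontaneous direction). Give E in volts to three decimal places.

For a concentration cell E°cell = 0. The 0.013 M side is the cathode (reduction is favoured where [Li⁺] is higher).
With n = 1, E = −(0.0592/1) log([Li⁺]ₐₙ/[Li⁺]꜀ₐₜ) = −(0.0592/1) log(0.00043/0.013) = −(0.0592/1)(-1.480) = +0.088 V.

+0.088 V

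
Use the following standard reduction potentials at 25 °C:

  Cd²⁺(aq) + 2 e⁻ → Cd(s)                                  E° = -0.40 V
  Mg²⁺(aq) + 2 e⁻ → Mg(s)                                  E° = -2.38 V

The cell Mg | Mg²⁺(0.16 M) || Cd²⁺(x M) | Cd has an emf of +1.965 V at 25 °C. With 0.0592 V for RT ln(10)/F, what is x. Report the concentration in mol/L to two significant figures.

0.050 M

Cd²⁺/Cd is the cathode, Mg²⁺/Mg the anode: E°cell = +1.98 V, n = 2.
Overall reaction: Cd²⁺(aq) + Mg(s) → Cd(s) + Mg²⁺(aq); Q = [Mg²⁺]^1/[Cd²⁺]^1.
From E = E° − (0.0592/n) log Q: log Q = (E° − E)·n/0.0592 = (+1.98 − (+1.965))·2/0.0592 = 0.5068.
So 1·log[Cd²⁺] = 1·log(0.16) − log Q = -0.7959 − (0.5068) = -1.3027; [Cd²⁺] = 10^(-1.3027) ≈ 0.050 M.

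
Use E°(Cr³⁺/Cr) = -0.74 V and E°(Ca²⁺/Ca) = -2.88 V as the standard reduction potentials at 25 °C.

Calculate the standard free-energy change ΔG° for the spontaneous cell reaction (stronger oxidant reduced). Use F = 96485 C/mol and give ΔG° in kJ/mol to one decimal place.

-1238.9 kJ/mol

Cr³⁺/Cr (E° = -0.74 V) is the cathode; Ca²⁺/Ca (E° = -2.88 V) is the anode, so E°cell = +2.14 V.
Balancing electrons gives n = 6 (lcm of 3 and 2).
ΔG° = −nFE° = −(6)(96485)(+2.14) = -1,238,867 J = -1238.9 kJ/mol.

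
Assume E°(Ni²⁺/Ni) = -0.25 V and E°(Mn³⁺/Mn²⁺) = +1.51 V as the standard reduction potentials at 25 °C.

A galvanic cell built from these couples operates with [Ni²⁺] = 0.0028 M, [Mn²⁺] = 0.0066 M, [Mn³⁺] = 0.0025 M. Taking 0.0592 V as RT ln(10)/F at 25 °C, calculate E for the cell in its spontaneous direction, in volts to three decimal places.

Mn³⁺/Mn²⁺ is the cathode (higher E°), Ni²⁺/Ni the anode: E°cell = +1.51 − (-0.25) = +1.76 V, n = 2.
Overall: 2 Mn³⁺(aq) + Ni(s) → 2 Mn²⁺(aq) + Ni²⁺(aq)
Q = [Mn²⁺]^2·[Ni²⁺] / ([Mn³⁺]^2); log Q = -1.710.
E = E° − (0.0592/n) log Q = +1.76 − (0.0592/2)(-1.710) = +1.811 V.

+1.811 V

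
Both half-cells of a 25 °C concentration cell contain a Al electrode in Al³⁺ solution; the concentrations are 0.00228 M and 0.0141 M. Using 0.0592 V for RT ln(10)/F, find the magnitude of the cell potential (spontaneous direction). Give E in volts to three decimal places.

For a concentration cell E°cell = 0. The 0.0141 M side is the cathode (reduction is favoured where [Al³⁺] is higher).
With n = 3, E = −(0.0592/3) log([Al³⁺]ₐₙ/[Al³⁺]꜀ₐₜ) = −(0.0592/3) log(0.00228/0.0141) = −(0.0592/3)(-0.791) = +0.016 V.

+0.016 V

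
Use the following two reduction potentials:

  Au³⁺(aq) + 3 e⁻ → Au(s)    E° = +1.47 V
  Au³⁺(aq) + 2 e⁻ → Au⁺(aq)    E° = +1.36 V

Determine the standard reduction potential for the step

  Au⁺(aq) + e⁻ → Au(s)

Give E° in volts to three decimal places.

Sequential free energies add, so n₃E°₃ = n₁E°₁ + n₂E°₂.
With n₃ = 3, and the known step contributing 2×(+1.36) V, the unknown satisfies 1·E° = 3×(+1.47) − 2×(+1.36) = +1.690.
E° = +1.690 / 1 = +1.690 V.

+1.690 V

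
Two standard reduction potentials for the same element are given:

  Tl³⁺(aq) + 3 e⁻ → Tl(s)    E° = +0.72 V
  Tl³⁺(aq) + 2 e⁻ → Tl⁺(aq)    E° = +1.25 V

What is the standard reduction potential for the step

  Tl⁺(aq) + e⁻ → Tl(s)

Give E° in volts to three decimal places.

Sequential free energies add, so n₃E°₃ = n₁E°₁ + n₂E°₂.
With n₃ = 3, and the known step contributing 2×(+1.25) V, the unknown satisfies 1·E° = 3×(+0.72) − 2×(+1.25) = -0.340.
E° = -0.340 / 1 = -0.340 V.

-0.340 V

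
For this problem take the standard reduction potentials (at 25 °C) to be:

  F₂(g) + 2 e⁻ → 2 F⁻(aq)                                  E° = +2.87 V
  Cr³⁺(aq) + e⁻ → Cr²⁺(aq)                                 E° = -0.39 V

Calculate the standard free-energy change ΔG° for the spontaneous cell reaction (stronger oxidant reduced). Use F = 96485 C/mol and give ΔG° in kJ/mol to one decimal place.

F₂/F⁻ (E° = +2.87 V) is the cathode; Cr³⁺/Cr²⁺ (E° = -0.39 V) is the anode, so E°cell = +3.26 V.
Balancing electrons gives n = 2 (lcm of 2 and 1).
ΔG° = −nFE° = −(2)(96485)(+3.26) = -629,082 J = -629.1 kJ/mol.

-629.1 kJ/mol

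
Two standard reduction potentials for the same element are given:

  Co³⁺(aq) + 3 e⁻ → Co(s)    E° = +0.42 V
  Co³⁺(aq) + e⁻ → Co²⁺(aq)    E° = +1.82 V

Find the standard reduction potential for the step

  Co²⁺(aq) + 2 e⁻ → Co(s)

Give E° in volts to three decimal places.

Sequential free energies add, so n₃E°₃ = n₁E°₁ + n₂E°₂.
With n₃ = 3, and the known step contributing 1×(+1.82) V, the unknown satisfies 2·E° = 3×(+0.42) − 1×(+1.82) = -0.560.
E° = -0.560 / 2 = -0.280 V.

-0.280 V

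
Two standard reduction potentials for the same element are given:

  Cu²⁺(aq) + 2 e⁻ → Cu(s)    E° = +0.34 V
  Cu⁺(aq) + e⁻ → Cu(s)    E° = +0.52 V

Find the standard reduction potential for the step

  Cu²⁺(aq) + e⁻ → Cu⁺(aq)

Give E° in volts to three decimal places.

+0.160 V

Sequential free energies add, so n₃E°₃ = n₁E°₁ + n₂E°₂.
With n₃ = 2, and the known step contributing 1×(+0.52) V, the unknown satisfies 1·E° = 2×(+0.34) − 1×(+0.52) = +0.160.
E° = +0.160 / 1 = +0.160 V.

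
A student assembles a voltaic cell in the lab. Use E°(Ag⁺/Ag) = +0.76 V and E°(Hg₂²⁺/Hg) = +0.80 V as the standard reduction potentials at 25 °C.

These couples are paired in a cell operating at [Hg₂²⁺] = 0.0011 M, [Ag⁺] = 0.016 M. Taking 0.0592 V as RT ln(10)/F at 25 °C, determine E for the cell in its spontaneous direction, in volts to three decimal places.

+0.059 V

Hg₂²⁺/Hg is the cathode (higher E°), Ag⁺/Ag the anode: E°cell = +0.80 − (+0.76) = +0.04 V, n = 2.
Overall: Hg₂²⁺(aq) + 2 Ag(s) → 2 Hg(l) + 2 Ag⁺(aq)
Q = [Ag⁺]^2 / ([Hg₂²⁺]); log Q = -0.633.
E = E° − (0.0592/n) log Q = +0.04 − (0.0592/2)(-0.633) = +0.059 V.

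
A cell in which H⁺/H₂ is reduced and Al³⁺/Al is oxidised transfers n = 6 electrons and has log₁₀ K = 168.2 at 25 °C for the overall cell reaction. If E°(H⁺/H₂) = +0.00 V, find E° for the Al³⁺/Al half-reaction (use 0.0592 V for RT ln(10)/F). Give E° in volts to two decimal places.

-1.66 V

E°cell = (0.0592/n)·log K = (0.0592/6)(168.2) = +1.660 V.
Since H⁺/H₂ is the cathode and Al³⁺/Al the anode, E°cell = E°(H⁺/H₂) − E°(Al³⁺/Al).
So E°(Al³⁺/Al) = E°(H⁺/H₂) − E°cell = (+0.00) − (+1.660) = -1.66 V.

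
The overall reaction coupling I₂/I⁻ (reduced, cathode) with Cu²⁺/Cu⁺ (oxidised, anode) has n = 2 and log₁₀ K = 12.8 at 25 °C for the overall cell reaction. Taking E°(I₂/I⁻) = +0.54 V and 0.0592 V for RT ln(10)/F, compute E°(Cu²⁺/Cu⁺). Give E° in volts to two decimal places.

E°cell = (0.0592/n)·log K = (0.0592/2)(12.8) = +0.379 V.
Since I₂/I⁻ is the cathode and Cu²⁺/Cu⁺ the anode, E°cell = E°(I₂/I⁻) − E°(Cu²⁺/Cu⁺).
So E°(Cu²⁺/Cu⁺) = E°(I₂/I⁻) − E°cell = (+0.54) − (+0.379) = +0.16 V.

+0.16 V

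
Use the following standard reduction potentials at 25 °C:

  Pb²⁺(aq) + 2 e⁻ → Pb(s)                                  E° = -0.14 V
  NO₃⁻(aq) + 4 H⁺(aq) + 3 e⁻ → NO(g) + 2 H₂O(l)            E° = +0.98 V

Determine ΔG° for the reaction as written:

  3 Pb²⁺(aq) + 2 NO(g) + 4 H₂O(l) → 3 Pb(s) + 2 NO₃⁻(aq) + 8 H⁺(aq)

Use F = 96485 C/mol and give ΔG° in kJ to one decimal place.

As written, Pb²⁺/Pb is reduced (cathode) and NO₃⁻/NO is oxidised (anode), so E°cell = (-0.14) − (+0.98) = -1.12 V.
Balancing electrons gives n = 6.
ΔG° = −nFE° = −(6)(96485)(-1.12) = 648,379 J = +648.4 kJ.

+648.4 kJ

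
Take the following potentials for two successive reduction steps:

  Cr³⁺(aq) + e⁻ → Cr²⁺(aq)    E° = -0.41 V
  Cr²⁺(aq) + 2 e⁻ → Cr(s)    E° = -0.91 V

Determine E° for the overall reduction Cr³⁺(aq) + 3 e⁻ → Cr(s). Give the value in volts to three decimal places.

Since ΔG° = −nFE° is additive over sequential reductions, n₃E°₃ = n₁E°₁ + n₂E°₂.
E°₃ = (1×-0.41 + 2×-0.91) / 3 = (-2.230) / 3 = -0.743 V.

-0.743 V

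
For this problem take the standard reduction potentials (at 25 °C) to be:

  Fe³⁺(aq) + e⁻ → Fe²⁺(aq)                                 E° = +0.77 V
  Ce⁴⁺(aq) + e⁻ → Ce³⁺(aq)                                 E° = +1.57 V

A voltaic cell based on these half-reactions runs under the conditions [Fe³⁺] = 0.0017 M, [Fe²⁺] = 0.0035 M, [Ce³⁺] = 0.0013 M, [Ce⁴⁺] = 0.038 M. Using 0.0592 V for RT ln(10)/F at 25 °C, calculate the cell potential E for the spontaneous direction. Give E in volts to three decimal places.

Ce⁴⁺/Ce³⁺ is the cathode (higher E°), Fe³⁺/Fe²⁺ the anode: E°cell = +1.57 − (+0.77) = +0.80 V, n = 1.
Overall: Ce⁴⁺(aq) + Fe²⁺(aq) → Ce³⁺(aq) + Fe³⁺(aq)
Q = [Ce³⁺]·[Fe³⁺] / ([Ce⁴⁺]·[Fe²⁺]); log Q = -1.779.
E = E° − (0.0592/n) log Q = +0.80 − (0.0592/1)(-1.779) = +0.905 V.

+0.905 V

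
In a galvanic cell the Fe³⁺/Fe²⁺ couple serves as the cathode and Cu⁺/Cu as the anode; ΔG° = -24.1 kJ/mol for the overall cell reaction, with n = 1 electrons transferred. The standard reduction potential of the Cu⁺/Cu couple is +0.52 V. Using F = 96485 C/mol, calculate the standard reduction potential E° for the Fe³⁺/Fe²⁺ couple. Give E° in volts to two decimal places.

+0.77 V

E°cell = −ΔG°/(nF) = −(-24.1×10³)/((1)(96485)) = +0.250 V.
Since Fe³⁺/Fe²⁺ is the cathode and Cu⁺/Cu the anode, E°cell = E°(Fe³⁺/Fe²⁺) − E°(Cu⁺/Cu).
So E°(Fe³⁺/Fe²⁺) = E°cell + E°(Cu⁺/Cu) = +0.250 + (+0.52) = +0.77 V.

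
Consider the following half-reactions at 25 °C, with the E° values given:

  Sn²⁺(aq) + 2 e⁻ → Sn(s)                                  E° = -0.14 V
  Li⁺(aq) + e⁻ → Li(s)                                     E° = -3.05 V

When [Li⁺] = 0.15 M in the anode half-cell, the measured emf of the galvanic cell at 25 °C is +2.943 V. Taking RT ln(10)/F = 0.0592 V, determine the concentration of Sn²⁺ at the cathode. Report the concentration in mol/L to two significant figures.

Sn²⁺/Sn is the cathode, Li⁺/Li the anode: E°cell = +2.91 V, n = 2.
Overall reaction: Sn²⁺(aq) + 2 Li(s) → Sn(s) + 2 Li⁺(aq); Q = [Li⁺]^2/[Sn²⁺]^1.
From E = E° − (0.0592/n) log Q: log Q = (E° − E)·n/0.0592 = (+2.91 − (+2.943))·2/0.0592 = -1.1149.
So 1·log[Sn²⁺] = 2·log(0.15) − log Q = -1.6478 − (-1.1149) = -0.5329; [Sn²⁺] = 10^(-0.5329) ≈ 0.29 M.

0.29 M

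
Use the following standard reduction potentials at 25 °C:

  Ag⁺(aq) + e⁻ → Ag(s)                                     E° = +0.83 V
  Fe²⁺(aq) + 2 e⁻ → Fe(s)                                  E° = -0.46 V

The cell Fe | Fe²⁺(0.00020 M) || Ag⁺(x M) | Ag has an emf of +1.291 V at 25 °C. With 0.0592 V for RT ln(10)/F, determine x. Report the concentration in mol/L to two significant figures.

0.015 M

Ag⁺/Ag is the cathode, Fe²⁺/Fe the anode: E°cell = +1.29 V, n = 2.
Overall reaction: 2 Ag⁺(aq) + Fe(s) → 2 Ag(s) + Fe²⁺(aq); Q = [Fe²⁺]^1/[Ag⁺]^2.
From E = E° − (0.0592/n) log Q: log Q = (E° − E)·n/0.0592 = (+1.29 − (+1.291))·2/0.0592 = -0.0338.
So 2·log[Ag⁺] = 1·log(0.0002) − log Q = -3.6990 − (-0.0338) = -3.6652; log[Ag⁺] = -3.6652 / 2 = -1.8326; [Ag⁺] = 10^(-1.8326) ≈ 0.015 M.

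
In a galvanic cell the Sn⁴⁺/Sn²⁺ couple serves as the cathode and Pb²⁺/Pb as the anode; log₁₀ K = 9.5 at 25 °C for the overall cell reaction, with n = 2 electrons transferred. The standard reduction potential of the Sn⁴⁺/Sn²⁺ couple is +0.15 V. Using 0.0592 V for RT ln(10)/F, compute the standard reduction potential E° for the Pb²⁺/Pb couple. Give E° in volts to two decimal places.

E°cell = (0.0592/n)·log K = (0.0592/2)(9.5) = +0.281 V.
Since Sn⁴⁺/Sn²⁺ is the cathode and Pb²⁺/Pb the anode, E°cell = E°(Sn⁴⁺/Sn²⁺) − E°(Pb²⁺/Pb).
So E°(Pb²⁺/Pb) = E°(Sn⁴⁺/Sn²⁺) − E°cell = (+0.15) − (+0.281) = -0.13 V.

-0.13 V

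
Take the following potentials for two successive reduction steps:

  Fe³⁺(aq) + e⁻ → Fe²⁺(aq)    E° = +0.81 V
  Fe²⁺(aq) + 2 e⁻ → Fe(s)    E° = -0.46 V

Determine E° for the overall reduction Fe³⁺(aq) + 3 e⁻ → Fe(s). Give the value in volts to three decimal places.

-0.037 V

Adding the free-energy changes (−nFE°) of the two steps gives −n₃FE°₃ = −n₁FE°₁ − n₂FE°₂.
E°₃ = (1×+0.81 + 2×-0.46) / 3 = (-0.110) / 3 = -0.037 V.
Simply averaging or adding the two E° values would be wrong; the electron-weighted sum is required.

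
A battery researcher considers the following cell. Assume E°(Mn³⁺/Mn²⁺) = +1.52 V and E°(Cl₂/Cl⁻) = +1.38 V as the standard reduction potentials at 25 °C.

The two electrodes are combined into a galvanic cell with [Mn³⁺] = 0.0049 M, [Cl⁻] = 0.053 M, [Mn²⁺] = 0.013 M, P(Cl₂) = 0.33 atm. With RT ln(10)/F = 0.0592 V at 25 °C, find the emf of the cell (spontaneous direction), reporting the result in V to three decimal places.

Mn³⁺/Mn²⁺ is the cathode (higher E°), Cl₂/Cl⁻ the anode: E°cell = +1.52 − (+1.38) = +0.14 V, n = 2.
Overall: 2 Mn³⁺(aq) + 2 Cl⁻(aq) → 2 Mn²⁺(aq) + Cl₂(g)
Q = [Mn²⁺]^2·P(Cl₂) / ([Mn³⁺]^2·[Cl⁻]^2); log Q = 2.917.
E = E° − (0.0592/n) log Q = +0.14 − (0.0592/2)(2.917) = +0.054 V.

+0.054 V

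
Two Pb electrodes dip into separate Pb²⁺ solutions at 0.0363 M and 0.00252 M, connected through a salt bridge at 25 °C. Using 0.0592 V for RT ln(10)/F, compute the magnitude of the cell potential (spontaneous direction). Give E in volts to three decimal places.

For a concentration cell E°cell = 0. The 0.0363 M side is the cathode (reduction is favoured where [Pb²⁺] is higher).
With n = 2, E = −(0.0592/2) log([Pb²⁺]ₐₙ/[Pb²⁺]꜀ₐₜ) = −(0.0592/2) log(0.00252/0.0363) = −(0.0592/2)(-1.159) = +0.034 V.

+0.034 V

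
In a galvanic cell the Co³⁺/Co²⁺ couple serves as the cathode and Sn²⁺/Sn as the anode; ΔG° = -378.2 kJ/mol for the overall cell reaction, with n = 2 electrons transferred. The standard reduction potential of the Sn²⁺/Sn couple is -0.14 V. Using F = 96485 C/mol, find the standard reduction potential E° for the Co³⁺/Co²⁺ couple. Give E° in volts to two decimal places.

+1.82 V

E°cell = −ΔG°/(nF) = −(-378.2×10³)/((2)(96485)) = +1.960 V.
Since Co³⁺/Co²⁺ is the cathode and Sn²⁺/Sn the anode, E°cell = E°(Co³⁺/Co²⁺) − E°(Sn²⁺/Sn).
So E°(Co³⁺/Co²⁺) = E°cell + E°(Sn²⁺/Sn) = +1.960 + (-0.14) = +1.82 V.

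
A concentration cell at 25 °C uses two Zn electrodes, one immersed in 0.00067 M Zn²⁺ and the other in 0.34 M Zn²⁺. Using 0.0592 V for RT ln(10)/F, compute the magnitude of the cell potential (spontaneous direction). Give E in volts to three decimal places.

+0.080 V

For a concentration cell E°cell = 0. The 0.34 M side is the cathode (reduction is favoured where [Zn²⁺] is higher).
With n = 2, E = −(0.0592/2) log([Zn²⁺]ₐₙ/[Zn²⁺]꜀ₐₜ) = −(0.0592/2) log(0.00067/0.34) = −(0.0592/2)(-2.705) = +0.080 V.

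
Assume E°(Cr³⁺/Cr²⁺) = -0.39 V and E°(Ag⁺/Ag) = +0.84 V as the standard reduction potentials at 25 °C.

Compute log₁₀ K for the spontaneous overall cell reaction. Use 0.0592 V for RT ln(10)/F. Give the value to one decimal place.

20.8

Cathode: Ag⁺/Ag; anode: Cr³⁺/Cr²⁺. E°cell = +1.23 V, n = 1.
log K = nE°cell / 0.0592 = (1)(+1.23) / 0.0592 = 20.8.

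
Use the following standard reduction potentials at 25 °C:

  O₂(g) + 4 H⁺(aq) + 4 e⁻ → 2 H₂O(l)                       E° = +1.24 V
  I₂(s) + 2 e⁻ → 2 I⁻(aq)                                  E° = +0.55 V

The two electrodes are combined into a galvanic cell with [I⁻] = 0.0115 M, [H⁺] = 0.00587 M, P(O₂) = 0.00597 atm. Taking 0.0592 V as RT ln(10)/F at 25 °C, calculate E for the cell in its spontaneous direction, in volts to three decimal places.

+0.410 V

O₂/H₂O is the cathode (higher E°), I₂/I⁻ the anode: E°cell = +1.24 − (+0.55) = +0.69 V, n = 4.
Overall: O₂(g) + 4 H⁺(aq) + 4 I⁻(aq) → 2 H₂O(l) + 2 I₂(s)
Q = 1 / (P(O₂)·[H⁺]^4·[I⁻]^4); log Q = 18.907.
E = E° − (0.0592/n) log Q = +0.69 − (0.0592/4)(18.907) = +0.410 V.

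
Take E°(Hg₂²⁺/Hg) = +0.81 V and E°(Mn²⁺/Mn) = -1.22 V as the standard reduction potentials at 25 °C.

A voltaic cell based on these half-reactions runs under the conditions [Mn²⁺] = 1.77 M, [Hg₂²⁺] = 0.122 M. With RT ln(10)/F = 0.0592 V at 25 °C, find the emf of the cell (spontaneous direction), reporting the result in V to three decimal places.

+1.996 V

Hg₂²⁺/Hg is the cathode (higher E°), Mn²⁺/Mn the anode: E°cell = +0.81 − (-1.22) = +2.03 V, n = 2.
Overall: Hg₂²⁺(aq) + Mn(s) → 2 Hg(l) + Mn²⁺(aq)
Q = [Mn²⁺] / ([Hg₂²⁺]); log Q = 1.162.
E = E° − (0.0592/n) log Q = +2.03 − (0.0592/2)(1.162) = +1.996 V.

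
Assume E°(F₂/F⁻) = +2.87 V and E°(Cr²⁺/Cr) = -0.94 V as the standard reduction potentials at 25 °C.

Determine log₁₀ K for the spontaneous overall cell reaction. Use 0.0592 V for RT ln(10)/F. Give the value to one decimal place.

128.7

Cathode: F₂/F⁻; anode: Cr²⁺/Cr. E°cell = +3.81 V, n = 2.
log K = nE°cell / 0.0592 = (2)(+3.81) / 0.0592 = 128.7.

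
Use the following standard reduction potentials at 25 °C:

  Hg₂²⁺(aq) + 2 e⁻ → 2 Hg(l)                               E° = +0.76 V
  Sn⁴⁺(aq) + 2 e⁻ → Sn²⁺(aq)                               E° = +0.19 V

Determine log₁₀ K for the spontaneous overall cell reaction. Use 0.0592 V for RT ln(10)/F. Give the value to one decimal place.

19.3

Cathode: Hg₂²⁺/Hg; anode: Sn⁴⁺/Sn²⁺. E°cell = +0.57 V, n = 2.
log K = nE°cell / 0.0592 = (2)(+0.57) / 0.0592 = 19.3.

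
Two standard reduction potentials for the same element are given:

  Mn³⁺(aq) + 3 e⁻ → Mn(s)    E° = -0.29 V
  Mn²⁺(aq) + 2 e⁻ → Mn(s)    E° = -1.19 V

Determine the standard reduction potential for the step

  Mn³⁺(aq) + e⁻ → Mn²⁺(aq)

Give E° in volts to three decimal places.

+1.510 V

Sequential free energies add, so n₃E°₃ = n₁E°₁ + n₂E°₂.
With n₃ = 3, and the known step contributing 2×(-1.19) V, the unknown satisfies 1·E° = 3×(-0.29) − 2×(-1.19) = +1.510.
E° = +1.510 / 1 = +1.510 V.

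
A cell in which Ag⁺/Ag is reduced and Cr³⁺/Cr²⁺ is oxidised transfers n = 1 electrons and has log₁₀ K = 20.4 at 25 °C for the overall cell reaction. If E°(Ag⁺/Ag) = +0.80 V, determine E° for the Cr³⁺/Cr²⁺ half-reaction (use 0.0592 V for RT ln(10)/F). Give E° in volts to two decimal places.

-0.41 V

E°cell = (0.0592/n)·log K = (0.0592/1)(20.4) = +1.208 V.
Since Ag⁺/Ag is the cathode and Cr³⁺/Cr²⁺ the anode, E°cell = E°(Ag⁺/Ag) − E°(Cr³⁺/Cr²⁺).
So E°(Cr³⁺/Cr²⁺) = E°(Ag⁺/Ag) − E°cell = (+0.80) − (+1.208) = -0.41 V.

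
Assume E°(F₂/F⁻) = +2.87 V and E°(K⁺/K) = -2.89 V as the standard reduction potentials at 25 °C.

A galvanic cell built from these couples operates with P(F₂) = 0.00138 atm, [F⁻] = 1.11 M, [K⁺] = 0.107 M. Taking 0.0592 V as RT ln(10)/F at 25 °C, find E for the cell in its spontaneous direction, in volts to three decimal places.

F₂/F⁻ is the cathode (higher E°), K⁺/K the anode: E°cell = +2.87 − (-2.89) = +5.76 V, n = 2.
Overall: F₂(g) + 2 K(s) → 2 F⁻(aq) + 2 K⁺(aq)
Q = [F⁻]^2·[K⁺]^2 / (P(F₂)); log Q = 1.010.
E = E° − (0.0592/n) log Q = +5.76 − (0.0592/2)(1.010) = +5.730 V.

+5.730 V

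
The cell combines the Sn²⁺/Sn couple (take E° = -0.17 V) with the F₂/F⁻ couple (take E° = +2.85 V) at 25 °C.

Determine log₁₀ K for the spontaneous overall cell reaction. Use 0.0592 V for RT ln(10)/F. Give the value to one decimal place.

102.0

Cathode: F₂/F⁻; anode: Sn²⁺/Sn. E°cell = +3.02 V, n = 2.
log K = nE°cell / 0.0592 = (2)(+3.02) / 0.0592 = 102.0.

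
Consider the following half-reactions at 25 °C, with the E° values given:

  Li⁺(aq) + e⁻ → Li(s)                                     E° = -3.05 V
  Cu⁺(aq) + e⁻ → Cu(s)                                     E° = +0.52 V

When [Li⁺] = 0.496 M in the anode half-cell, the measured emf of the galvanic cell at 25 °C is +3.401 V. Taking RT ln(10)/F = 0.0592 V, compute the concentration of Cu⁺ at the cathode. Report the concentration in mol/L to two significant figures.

0.00069 M

Cu⁺/Cu is the cathode, Li⁺/Li the anode: E°cell = +3.57 V, n = 1.
Overall reaction: Cu⁺(aq) + Li(s) → Cu(s) + Li⁺(aq); Q = [Li⁺]^1/[Cu⁺]^1.
From E = E° − (0.0592/n) log Q: log Q = (E° − E)·n/0.0592 = (+3.57 − (+3.401))·1/0.0592 = 2.8547.
So 1·log[Cu⁺] = 1·log(0.496) − log Q = -0.3045 − (2.8547) = -3.1592; [Cu⁺] = 10^(-3.1592) ≈ 0.00069 M.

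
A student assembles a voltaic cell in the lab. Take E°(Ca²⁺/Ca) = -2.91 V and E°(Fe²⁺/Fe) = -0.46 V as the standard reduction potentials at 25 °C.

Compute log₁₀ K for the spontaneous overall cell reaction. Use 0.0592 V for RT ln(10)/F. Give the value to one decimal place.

82.8

Cathode: Fe²⁺/Fe; anode: Ca²⁺/Ca. E°cell = +2.45 V, n = 2.
log K = nE°cell / 0.0592 = (2)(+2.45) / 0.0592 = 82.8.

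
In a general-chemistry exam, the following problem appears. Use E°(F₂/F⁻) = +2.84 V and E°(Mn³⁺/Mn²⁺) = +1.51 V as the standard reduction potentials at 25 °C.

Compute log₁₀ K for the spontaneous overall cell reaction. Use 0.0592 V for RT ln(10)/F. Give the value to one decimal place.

Cathode: F₂/F⁻; anode: Mn³⁺/Mn²⁺. E°cell = +1.33 V, n = 2.
log K = nE°cell / 0.0592 = (2)(+1.33) / 0.0592 = 44.9.

44.9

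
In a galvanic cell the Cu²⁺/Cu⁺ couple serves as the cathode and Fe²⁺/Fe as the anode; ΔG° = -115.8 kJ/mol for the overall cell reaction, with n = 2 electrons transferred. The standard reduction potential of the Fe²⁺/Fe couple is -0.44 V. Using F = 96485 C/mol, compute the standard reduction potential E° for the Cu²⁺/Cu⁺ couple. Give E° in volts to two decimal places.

E°cell = −ΔG°/(nF) = −(-115.8×10³)/((2)(96485)) = +0.600 V.
Since Cu²⁺/Cu⁺ is the cathode and Fe²⁺/Fe the anode, E°cell = E°(Cu²⁺/Cu⁺) − E°(Fe²⁺/Fe).
So E°(Cu²⁺/Cu⁺) = E°cell + E°(Fe²⁺/Fe) = +0.600 + (-0.44) = +0.16 V.

+0.16 V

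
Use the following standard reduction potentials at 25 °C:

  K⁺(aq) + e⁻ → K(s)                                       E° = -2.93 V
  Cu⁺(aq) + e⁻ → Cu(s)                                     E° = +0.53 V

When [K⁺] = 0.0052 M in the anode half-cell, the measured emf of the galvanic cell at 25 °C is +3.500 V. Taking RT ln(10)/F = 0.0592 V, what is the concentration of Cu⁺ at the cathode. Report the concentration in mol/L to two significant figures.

Cu⁺/Cu is the cathode, K⁺/K the anode: E°cell = +3.46 V, n = 1.
Overall reaction: Cu⁺(aq) + K(s) → Cu(s) + K⁺(aq); Q = [K⁺]^1/[Cu⁺]^1.
From E = E° − (0.0592/n) log Q: log Q = (E° − E)·n/0.0592 = (+3.46 − (+3.500))·1/0.0592 = -0.6757.
So 1·log[Cu⁺] = 1·log(0.0052) − log Q = -2.2840 − (-0.6757) = -1.6083; [Cu⁺] = 10^(-1.6083) ≈ 0.025 M.

0.025 M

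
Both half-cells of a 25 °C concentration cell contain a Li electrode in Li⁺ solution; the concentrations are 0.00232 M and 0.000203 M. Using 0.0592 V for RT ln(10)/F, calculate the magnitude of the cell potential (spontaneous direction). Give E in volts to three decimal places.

+0.063 V

For a concentration cell E°cell = 0. The 0.00232 M side is the cathode (reduction is favoured where [Li⁺] is higher).
With n = 1, E = −(0.0592/1) log([Li⁺]ₐₙ/[Li⁺]꜀ₐₜ) = −(0.0592/1) log(0.000203/0.00232) = −(0.0592/1)(-1.058) = +0.063 V.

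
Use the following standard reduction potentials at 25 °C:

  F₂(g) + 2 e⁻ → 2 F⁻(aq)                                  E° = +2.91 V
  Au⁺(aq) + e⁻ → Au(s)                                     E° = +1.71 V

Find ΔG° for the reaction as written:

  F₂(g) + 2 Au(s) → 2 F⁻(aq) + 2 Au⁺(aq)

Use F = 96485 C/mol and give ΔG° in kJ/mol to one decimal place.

-231.6 kJ/mol

As written, F₂/F⁻ is reduced (cathode) and Au⁺/Au is oxidised (anode), so E°cell = (+2.91) − (+1.71) = +1.20 V.
Balancing electrons gives n = 2.
ΔG° = −nFE° = −(2)(96485)(+1.20) = -231,564 J = -231.6 kJ/mol.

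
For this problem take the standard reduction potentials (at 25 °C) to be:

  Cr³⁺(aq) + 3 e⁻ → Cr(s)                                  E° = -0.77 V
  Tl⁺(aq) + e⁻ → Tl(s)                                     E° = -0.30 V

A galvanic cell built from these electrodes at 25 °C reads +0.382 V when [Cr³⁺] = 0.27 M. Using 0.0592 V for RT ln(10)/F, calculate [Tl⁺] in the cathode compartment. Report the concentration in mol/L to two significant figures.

Tl⁺/Tl is the cathode, Cr³⁺/Cr the anode: E°cell = +0.47 V, n = 3.
Overall reaction: 3 Tl⁺(aq) + Cr(s) → 3 Tl(s) + Cr³⁺(aq); Q = [Cr³⁺]^1/[Tl⁺]^3.
From E = E° − (0.0592/n) log Q: log Q = (E° − E)·n/0.0592 = (+0.47 − (+0.382))·3/0.0592 = 4.4595.
So 3·log[Tl⁺] = 1·log(0.27) − log Q = -0.5686 − (4.4595) = -5.0281; log[Tl⁺] = -5.0281 / 3 = -1.6760; [Tl⁺] = 10^(-1.6760) ≈ 0.021 M.

0.021 M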